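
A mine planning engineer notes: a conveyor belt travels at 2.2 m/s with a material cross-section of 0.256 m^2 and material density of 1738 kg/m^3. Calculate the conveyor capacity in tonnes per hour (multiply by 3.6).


Volumetric flow = speed * area
= 2.2 * 0.256 = 0.5632 m^3/s
Mass flow = volumetric * density
= 0.5632 * 1738 = 978.8416 kg/s
Convert to t/h: multiply by 3.6
Capacity = 978.8416 * 3.6
= 3523.8298 t/h

3523.8298 t/h


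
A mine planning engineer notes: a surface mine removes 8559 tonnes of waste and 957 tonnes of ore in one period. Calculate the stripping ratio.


Stripping ratio = waste tonnage / ore tonnage
= 8559 / 957
= 8.9436

8.9436


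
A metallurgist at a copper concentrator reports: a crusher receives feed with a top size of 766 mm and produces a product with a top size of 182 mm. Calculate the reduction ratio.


4.2088

Reduction ratio = feed size / product size
= 766 / 182
= 4.2088


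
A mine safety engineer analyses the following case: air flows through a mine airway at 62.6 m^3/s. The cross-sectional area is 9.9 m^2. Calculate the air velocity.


Velocity = flow rate / cross-sectional area
= 62.6 / 9.9
= 6.3232 m/s

6.3232 m/s


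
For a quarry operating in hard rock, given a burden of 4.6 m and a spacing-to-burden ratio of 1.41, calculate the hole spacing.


Spacing = burden * ratio
= 4.6 * 1.41
= 6.486 m

6.486 m


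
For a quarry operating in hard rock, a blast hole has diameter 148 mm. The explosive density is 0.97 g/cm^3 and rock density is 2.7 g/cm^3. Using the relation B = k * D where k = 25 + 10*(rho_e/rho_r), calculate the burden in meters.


4.2317 m

First, compute k:
rho_e / rho_r = 0.97 / 2.7 = 0.3592592593
k = 25 + 10 * 0.3592592593 = 28.59259259
Then, compute burden:
B = k * D / 1000 = 28.59259259 * 148 / 1000
= 4231.703704 / 1000
= 4.2317 m


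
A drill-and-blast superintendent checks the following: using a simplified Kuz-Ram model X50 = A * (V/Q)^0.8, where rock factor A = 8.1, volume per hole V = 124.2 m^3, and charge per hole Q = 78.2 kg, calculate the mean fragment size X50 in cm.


11.7278 cm

Compute V/Q:
V/Q = 124.2 / 78.2 = 1.588235294
Raise to the power 0.8:
(V/Q)^0.8 = 1.588235294^0.8 = 1.447877683
Multiply by A:
X50 = 8.1 * 1.447877683
= 11.7278 cm


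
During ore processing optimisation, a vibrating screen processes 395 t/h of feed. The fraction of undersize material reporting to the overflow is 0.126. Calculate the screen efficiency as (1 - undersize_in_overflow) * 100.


Screen efficiency = (1 - fraction of undersize in overflow) * 100
= (1 - 0.126) * 100
= 0.874 * 100
= 87.4%

87.4%


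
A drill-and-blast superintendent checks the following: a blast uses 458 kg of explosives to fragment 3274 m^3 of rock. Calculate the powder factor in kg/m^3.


Powder factor = explosive mass / rock volume
= 458 / 3274
= 0.1399 kg/m^3

0.1399 kg/m^3


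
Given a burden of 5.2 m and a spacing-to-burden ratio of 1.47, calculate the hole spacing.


7.644 m

Spacing = burden * ratio
= 5.2 * 1.47
= 7.644 m


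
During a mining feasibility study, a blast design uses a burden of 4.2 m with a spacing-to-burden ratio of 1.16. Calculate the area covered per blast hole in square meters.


20.4624 m^2

First, find the spacing:
Spacing = burden * ratio = 4.2 * 1.16
= 4.872 m
Then, calculate the area:
Area = burden * spacing = 4.2 * 4.872
= 20.4624 m^2


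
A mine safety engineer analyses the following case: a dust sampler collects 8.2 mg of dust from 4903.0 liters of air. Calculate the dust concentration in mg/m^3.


1.6724 mg/m^3

Convert liters to m^3: 1 m^3 = 1000 L
Concentration = mass / volume * 1000
= 8.2 / 4903.0 * 1000
= 0.001672445442 * 1000
= 1.6724 mg/m^3


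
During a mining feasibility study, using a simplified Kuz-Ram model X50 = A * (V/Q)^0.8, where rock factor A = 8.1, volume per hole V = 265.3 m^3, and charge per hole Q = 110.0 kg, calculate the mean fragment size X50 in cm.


16.3818 cm

Compute V/Q:
V/Q = 265.3 / 110.0 = 2.411818182
Raise to the power 0.8:
(V/Q)^0.8 = 2.411818182^0.8 = 2.022440026
Multiply by A:
X50 = 8.1 * 2.022440026
= 16.3818 cm


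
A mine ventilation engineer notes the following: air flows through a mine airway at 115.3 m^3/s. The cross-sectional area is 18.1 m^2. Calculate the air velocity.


Velocity = flow rate / cross-sectional area
= 115.3 / 18.1
= 6.3702 m/s

6.3702 m/s


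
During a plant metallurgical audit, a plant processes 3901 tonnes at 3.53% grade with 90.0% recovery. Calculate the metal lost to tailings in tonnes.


Total metal in feed:
= 3901 * 3.53 / 100 = 137.7053 tonnes
Metal recovered:
= 137.7053 * 90.0 / 100 = 123.93477 tonnes
Metal lost to tailings:
= 137.7053 - 123.93477
= 13.7705 tonnes

13.7705 tonnes


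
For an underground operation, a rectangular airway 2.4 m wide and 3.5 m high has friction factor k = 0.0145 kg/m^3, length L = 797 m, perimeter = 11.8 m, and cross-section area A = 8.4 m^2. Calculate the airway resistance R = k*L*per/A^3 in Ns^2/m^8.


Compute the numerator:
k * L * per = 0.0145 * 797 * 11.8
= 136.3667
Compute the denominator:
A^3 = 8.4^3 = 592.704
Resistance:
R = 136.3667 / 592.704
= 0.2301 Ns^2/m^8

0.2301 Ns^2/m^8


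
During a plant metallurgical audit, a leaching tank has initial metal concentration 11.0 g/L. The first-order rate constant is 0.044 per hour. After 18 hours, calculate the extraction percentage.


54.7062%

Compute the exponent:
-k * t = -0.044 * 18 = -0.792
Remaining concentration:
C = 11.0 * exp(-0.792)
= 11.0 * 0.4529380128
= 4.982318141 g/L
Extracted = 11.0 - 4.982318141 = 6.017681859 g/L
Extraction % = 6.017681859 / 11.0 * 100
= 54.7062%


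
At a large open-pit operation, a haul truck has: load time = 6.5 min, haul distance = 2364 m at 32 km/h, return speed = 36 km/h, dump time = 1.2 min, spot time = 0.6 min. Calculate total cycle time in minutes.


Convert haul speed to m/min: 32 * 1000/60 = 533.3333333 m/min
Haul time = 2364 / 533.3333333 = 4.4325 min
Convert return speed to m/min: 36 * 1000/60 = 600 m/min
Return time = 2364 / 600 = 3.94 min
Total cycle time:
= 6.5 + 4.4325 + 1.2 + 3.94 + 0.6
= 16.6725 min

16.6725 min


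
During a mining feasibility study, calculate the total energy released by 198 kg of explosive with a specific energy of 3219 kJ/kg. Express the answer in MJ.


637.362 MJ

Energy = mass * specific_energy / 1000
= 198 * 3219 / 1000
= 637362 / 1000
= 637.362 MJ


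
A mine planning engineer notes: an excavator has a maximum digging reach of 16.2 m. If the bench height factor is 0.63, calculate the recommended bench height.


10.206 m

Bench height = reach * factor
= 16.2 * 0.63
= 10.206 m


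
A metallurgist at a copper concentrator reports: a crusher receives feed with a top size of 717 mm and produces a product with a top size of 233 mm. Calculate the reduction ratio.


Reduction ratio = feed size / product size
= 717 / 233
= 3.0773

3.0773


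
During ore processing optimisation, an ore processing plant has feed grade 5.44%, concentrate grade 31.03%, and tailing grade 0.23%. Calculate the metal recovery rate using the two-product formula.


96.4872%

Using the two-product formula:
R = 100 * c * (f - t) / (f * (c - t))
Numerator = 100 * 31.03 * (5.44 - 0.23)
= 100 * 31.03 * 5.21
= 16166.63
Denominator = 5.44 * (31.03 - 0.23)
= 5.44 * 30.8
= 167.552
R = 16166.63 / 167.552
= 96.4872%


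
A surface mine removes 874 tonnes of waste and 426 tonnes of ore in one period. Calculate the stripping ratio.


2.0516

Stripping ratio = waste tonnage / ore tonnage
= 874 / 426
= 2.0516


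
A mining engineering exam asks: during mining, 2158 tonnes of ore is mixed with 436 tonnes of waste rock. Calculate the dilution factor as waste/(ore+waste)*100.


16.808%

Total material = ore + waste
= 2158 + 436 = 2594 tonnes
Dilution = waste / total * 100
= 436 / 2594 * 100
= 0.168080185 * 100
= 16.808%


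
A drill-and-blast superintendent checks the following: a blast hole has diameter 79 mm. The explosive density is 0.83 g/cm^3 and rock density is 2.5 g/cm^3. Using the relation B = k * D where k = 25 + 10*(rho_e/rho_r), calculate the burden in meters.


2.2373 m

First, compute k:
rho_e / rho_r = 0.83 / 2.5 = 0.332
k = 25 + 10 * 0.332 = 28.32
Then, compute burden:
B = k * D / 1000 = 28.32 * 79 / 1000
= 2237.28 / 1000
= 2.2373 m


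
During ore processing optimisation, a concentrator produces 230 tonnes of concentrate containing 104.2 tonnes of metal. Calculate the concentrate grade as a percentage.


Grade = (metal in concentrate / concentrate mass) * 100
= (104.2 / 230) * 100
= 0.4530434783 * 100
= 45.3043%

45.3043%


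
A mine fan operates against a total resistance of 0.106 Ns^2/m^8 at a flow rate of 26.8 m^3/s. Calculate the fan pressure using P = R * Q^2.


Compute Q^2:
Q^2 = 26.8^2 = 718.24
Compute pressure:
P = R * Q^2 = 0.106 * 718.24
= 76.1334 Pa

76.1334 Pa


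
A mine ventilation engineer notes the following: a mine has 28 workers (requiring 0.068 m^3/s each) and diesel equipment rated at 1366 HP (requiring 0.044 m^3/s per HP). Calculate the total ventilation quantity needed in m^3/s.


Airflow for workers:
Q_people = 28 * 0.068 = 1.904 m^3/s
Airflow for diesel equipment:
Q_diesel = 1366 * 0.044 = 60.104 m^3/s
Total ventilation:
Q_total = 1.904 + 60.104
= 62.008 m^3/s

62.008 m^3/s


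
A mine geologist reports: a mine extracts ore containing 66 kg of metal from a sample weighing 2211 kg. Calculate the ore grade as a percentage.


Ore grade = (metal mass / ore mass) * 100
= (66 / 2211) * 100
= 0.02985074627 * 100
= 2.9851%

2.9851%


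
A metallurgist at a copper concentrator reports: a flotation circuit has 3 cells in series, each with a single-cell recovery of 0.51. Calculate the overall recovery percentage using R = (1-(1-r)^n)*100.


Complement of single-cell recovery:
1 - r = 1 - 0.51 = 0.49
Raise to power n:
(1 - r)^3 = 0.49^3 = 0.117649
Overall recovery:
R = (1 - 0.117649) * 100
= 88.2351%

88.2351%


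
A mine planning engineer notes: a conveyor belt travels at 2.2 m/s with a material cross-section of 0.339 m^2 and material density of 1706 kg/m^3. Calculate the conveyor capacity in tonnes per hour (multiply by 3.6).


Volumetric flow = speed * area
= 2.2 * 0.339 = 0.7458 m^3/s
Mass flow = volumetric * density
= 0.7458 * 1706 = 1272.3348 kg/s
Convert to t/h: multiply by 3.6
Capacity = 1272.3348 * 3.6
= 4580.4053 t/h

4580.4053 t/h


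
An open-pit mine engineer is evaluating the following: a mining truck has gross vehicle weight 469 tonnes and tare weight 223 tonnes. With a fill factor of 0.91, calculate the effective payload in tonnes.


Maximum payload = gross - tare
= 469 - 223 = 246 tonnes
Effective payload = max payload * fill factor
= 246 * 0.91
= 223.86 tonnes

223.86 tonnes


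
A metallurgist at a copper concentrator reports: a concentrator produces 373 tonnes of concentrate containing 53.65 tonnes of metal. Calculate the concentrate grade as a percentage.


Grade = (metal in concentrate / concentrate mass) * 100
= (53.65 / 373) * 100
= 0.1438337802 * 100
= 14.3834%

14.3834%


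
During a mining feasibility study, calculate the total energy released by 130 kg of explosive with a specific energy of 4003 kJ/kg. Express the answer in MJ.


Energy = mass * specific_energy / 1000
= 130 * 4003 / 1000
= 520390 / 1000
= 520.39 MJ

520.39 MJ


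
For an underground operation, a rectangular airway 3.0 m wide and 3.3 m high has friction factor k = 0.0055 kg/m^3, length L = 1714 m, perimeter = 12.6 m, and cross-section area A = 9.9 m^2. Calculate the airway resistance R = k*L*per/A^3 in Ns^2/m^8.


0.1224 Ns^2/m^8

Compute the numerator:
k * L * per = 0.0055 * 1714 * 12.6
= 118.7802
Compute the denominator:
A^3 = 9.9^3 = 970.299
Resistance:
R = 118.7802 / 970.299
= 0.1224 Ns^2/m^8


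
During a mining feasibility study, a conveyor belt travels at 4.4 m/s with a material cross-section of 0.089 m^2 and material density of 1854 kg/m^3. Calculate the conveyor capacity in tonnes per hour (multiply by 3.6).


2613.695 t/h

Volumetric flow = speed * area
= 4.4 * 0.089 = 0.3916 m^3/s
Mass flow = volumetric * density
= 0.3916 * 1854 = 726.0264 kg/s
Convert to t/h: multiply by 3.6
Capacity = 726.0264 * 3.6
= 2613.695 t/h


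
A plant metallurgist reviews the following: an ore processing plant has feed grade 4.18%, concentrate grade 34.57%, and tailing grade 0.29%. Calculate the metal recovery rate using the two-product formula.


93.8495%

Using the two-product formula:
R = 100 * c * (f - t) / (f * (c - t))
Numerator = 100 * 34.57 * (4.18 - 0.29)
= 100 * 34.57 * 3.89
= 13447.73
Denominator = 4.18 * (34.57 - 0.29)
= 4.18 * 34.28
= 143.2904
R = 13447.73 / 143.2904
= 93.8495%


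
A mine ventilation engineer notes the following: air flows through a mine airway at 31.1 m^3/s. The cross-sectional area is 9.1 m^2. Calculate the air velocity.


Velocity = flow rate / cross-sectional area
= 31.1 / 9.1
= 3.4176 m/s

3.4176 m/s


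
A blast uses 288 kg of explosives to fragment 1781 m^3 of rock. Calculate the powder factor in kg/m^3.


0.1617 kg/m^3

Powder factor = explosive mass / rock volume
= 288 / 1781
= 0.1617 kg/m^3


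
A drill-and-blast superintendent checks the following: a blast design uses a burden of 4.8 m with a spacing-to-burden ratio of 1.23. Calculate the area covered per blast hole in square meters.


First, find the spacing:
Spacing = burden * ratio = 4.8 * 1.23
= 5.904 m
Then, calculate the area:
Area = burden * spacing = 4.8 * 5.904
= 28.3392 m^2

28.3392 m^2


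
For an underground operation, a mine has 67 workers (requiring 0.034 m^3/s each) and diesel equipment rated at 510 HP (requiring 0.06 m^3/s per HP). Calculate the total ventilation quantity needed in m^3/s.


Airflow for workers:
Q_people = 67 * 0.034 = 2.278 m^3/s
Airflow for diesel equipment:
Q_diesel = 510 * 0.06 = 30.6 m^3/s
Total ventilation:
Q_total = 2.278 + 30.6
= 32.878 m^3/s

32.878 m^3/s


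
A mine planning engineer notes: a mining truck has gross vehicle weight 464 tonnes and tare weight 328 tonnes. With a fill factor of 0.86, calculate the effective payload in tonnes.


Maximum payload = gross - tare
= 464 - 328 = 136 tonnes
Effective payload = max payload * fill factor
= 136 * 0.86
= 116.96 tonnes

116.96 tonnes


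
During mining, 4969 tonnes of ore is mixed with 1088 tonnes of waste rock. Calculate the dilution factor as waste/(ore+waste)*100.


Total material = ore + waste
= 4969 + 1088 = 6057 tonnes
Dilution = waste / total * 100
= 1088 / 6057 * 100
= 0.179626878 * 100
= 17.9627%

17.9627%


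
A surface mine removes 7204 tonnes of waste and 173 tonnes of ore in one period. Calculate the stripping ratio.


41.6416

Stripping ratio = waste tonnage / ore tonnage
= 7204 / 173
= 41.6416


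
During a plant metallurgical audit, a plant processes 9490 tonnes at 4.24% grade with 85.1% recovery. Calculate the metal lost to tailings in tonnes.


Total metal in feed:
= 9490 * 4.24 / 100 = 402.376 tonnes
Metal recovered:
= 402.376 * 85.1 / 100 = 342.421976 tonnes
Metal lost to tailings:
= 402.376 - 342.421976
= 59.954 tonnes

59.954 tonnes


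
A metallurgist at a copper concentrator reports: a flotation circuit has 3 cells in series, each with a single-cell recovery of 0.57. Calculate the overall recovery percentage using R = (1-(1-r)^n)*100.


92.0493%

Complement of single-cell recovery:
1 - r = 1 - 0.57 = 0.43
Raise to power n:
(1 - r)^3 = 0.43^3 = 0.079507
Overall recovery:
R = (1 - 0.079507) * 100
= 92.0493%


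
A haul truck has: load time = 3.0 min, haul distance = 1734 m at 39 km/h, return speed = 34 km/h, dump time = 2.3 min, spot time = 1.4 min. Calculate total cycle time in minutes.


Convert haul speed to m/min: 39 * 1000/60 = 650 m/min
Haul time = 1734 / 650 = 2.667692308 min
Convert return speed to m/min: 34 * 1000/60 = 566.6666667 m/min
Return time = 1734 / 566.6666667 = 3.06 min
Total cycle time:
= 3.0 + 2.667692308 + 2.3 + 3.06 + 1.4
= 12.4277 min

12.4277 min


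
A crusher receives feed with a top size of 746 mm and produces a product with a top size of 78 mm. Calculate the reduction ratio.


9.5641

Reduction ratio = feed size / product size
= 746 / 78
= 9.5641


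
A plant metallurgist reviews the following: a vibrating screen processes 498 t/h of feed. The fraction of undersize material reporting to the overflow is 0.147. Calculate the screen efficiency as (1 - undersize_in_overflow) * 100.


Screen efficiency = (1 - fraction of undersize in overflow) * 100
= (1 - 0.147) * 100
= 0.853 * 100
= 85.3%

85.3%


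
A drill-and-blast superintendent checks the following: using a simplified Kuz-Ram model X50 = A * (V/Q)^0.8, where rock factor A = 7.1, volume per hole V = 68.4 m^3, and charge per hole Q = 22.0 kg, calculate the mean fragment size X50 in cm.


17.594 cm

Compute V/Q:
V/Q = 68.4 / 22.0 = 3.109090909
Raise to the power 0.8:
(V/Q)^0.8 = 3.109090909^0.8 = 2.478031009
Multiply by A:
X50 = 7.1 * 2.478031009
= 17.594 cm


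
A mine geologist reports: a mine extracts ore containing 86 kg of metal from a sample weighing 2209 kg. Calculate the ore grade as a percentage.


3.8932%

Ore grade = (metal mass / ore mass) * 100
= (86 / 2209) * 100
= 0.03893164328 * 100
= 3.8932%


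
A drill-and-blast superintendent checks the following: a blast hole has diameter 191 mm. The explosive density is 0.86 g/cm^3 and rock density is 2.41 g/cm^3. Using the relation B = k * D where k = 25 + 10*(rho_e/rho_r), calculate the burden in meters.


First, compute k:
rho_e / rho_r = 0.86 / 2.41 = 0.356846473
k = 25 + 10 * 0.356846473 = 28.56846473
Then, compute burden:
B = k * D / 1000 = 28.56846473 * 191 / 1000
= 5456.576763 / 1000
= 5.4566 m

5.4566 m


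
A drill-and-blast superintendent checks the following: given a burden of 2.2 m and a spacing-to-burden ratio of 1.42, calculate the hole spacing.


3.124 m

Spacing = burden * ratio
= 2.2 * 1.42
= 3.124 m


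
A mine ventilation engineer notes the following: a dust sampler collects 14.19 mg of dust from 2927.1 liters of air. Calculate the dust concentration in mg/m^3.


4.8478 mg/m^3

Convert liters to m^3: 1 m^3 = 1000 L
Concentration = mass / volume * 1000
= 14.19 / 2927.1 * 1000
= 0.004847801578 * 1000
= 4.8478 mg/m^3


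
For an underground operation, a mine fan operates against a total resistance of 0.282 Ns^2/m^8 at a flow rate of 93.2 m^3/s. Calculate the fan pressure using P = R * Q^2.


2449.5197 Pa

Compute Q^2:
Q^2 = 93.2^2 = 8686.24
Compute pressure:
P = R * Q^2 = 0.282 * 8686.24
= 2449.5197 Pa


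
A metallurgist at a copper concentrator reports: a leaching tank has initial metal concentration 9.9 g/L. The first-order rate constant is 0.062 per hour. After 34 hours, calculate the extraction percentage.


87.8519%

Compute the exponent:
-k * t = -0.062 * 34 = -2.108
Remaining concentration:
C = 9.9 * exp(-2.108)
= 9.9 * 0.121480685
= 1.202658782 g/L
Extracted = 9.9 - 1.202658782 = 8.697341218 g/L
Extraction % = 8.697341218 / 9.9 * 100
= 87.8519%


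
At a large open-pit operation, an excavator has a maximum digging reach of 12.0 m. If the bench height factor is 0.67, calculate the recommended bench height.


Bench height = reach * factor
= 12.0 * 0.67
= 8.04 m

8.04 m


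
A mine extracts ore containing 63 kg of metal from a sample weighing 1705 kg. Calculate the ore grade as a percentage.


Ore grade = (metal mass / ore mass) * 100
= (63 / 1705) * 100
= 0.03695014663 * 100
= 3.695%

3.695%


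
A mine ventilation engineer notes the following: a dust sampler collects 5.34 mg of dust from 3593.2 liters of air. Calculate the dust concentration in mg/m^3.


Convert liters to m^3: 1 m^3 = 1000 L
Concentration = mass / volume * 1000
= 5.34 / 3593.2 * 1000
= 0.001486140488 * 1000
= 1.4861 mg/m^3

1.4861 mg/m^3


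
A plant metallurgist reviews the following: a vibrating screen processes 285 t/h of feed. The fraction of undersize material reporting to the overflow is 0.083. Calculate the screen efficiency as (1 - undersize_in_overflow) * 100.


91.7%

Screen efficiency = (1 - fraction of undersize in overflow) * 100
= (1 - 0.083) * 100
= 0.917 * 100
= 91.7%


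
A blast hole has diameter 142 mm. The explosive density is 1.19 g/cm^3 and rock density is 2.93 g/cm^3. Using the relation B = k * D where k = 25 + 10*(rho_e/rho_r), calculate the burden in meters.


First, compute k:
rho_e / rho_r = 1.19 / 2.93 = 0.4061433447
k = 25 + 10 * 0.4061433447 = 29.06143345
Then, compute burden:
B = k * D / 1000 = 29.06143345 * 142 / 1000
= 4126.723549 / 1000
= 4.1267 m

4.1267 m


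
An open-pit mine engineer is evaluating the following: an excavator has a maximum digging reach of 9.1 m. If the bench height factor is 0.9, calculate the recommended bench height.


8.19 m

Bench height = reach * factor
= 9.1 * 0.9
= 8.19 m


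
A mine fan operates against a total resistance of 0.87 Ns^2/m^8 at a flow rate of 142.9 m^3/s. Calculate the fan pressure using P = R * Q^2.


17765.7567 Pa

Compute Q^2:
Q^2 = 142.9^2 = 20420.41
Compute pressure:
P = R * Q^2 = 0.87 * 20420.41
= 17765.7567 Pa


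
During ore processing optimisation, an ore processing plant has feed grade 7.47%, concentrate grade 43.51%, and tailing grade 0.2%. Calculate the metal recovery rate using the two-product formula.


97.772%

Using the two-product formula:
R = 100 * c * (f - t) / (f * (c - t))
Numerator = 100 * 43.51 * (7.47 - 0.2)
= 100 * 43.51 * 7.27
= 31631.77
Denominator = 7.47 * (43.51 - 0.2)
= 7.47 * 43.31
= 323.5257
R = 31631.77 / 323.5257
= 97.772%


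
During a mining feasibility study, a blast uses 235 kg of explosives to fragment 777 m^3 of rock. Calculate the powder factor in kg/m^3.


0.3024 kg/m^3

Powder factor = explosive mass / rock volume
= 235 / 777
= 0.3024 kg/m^3


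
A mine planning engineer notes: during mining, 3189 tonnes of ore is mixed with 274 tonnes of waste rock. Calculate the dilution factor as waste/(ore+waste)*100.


7.9122%

Total material = ore + waste
= 3189 + 274 = 3463 tonnes
Dilution = waste / total * 100
= 274 / 3463 * 100
= 0.07912214843 * 100
= 7.9122%


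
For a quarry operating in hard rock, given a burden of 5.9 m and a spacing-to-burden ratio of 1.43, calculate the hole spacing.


8.437 m

Spacing = burden * ratio
= 5.9 * 1.43
= 8.437 m


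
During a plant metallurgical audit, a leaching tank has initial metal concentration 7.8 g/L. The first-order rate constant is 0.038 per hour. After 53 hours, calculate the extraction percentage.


86.6546%

Compute the exponent:
-k * t = -0.038 * 53 = -2.014
Remaining concentration:
C = 7.8 * exp(-2.014)
= 7.8 * 0.1334537905
= 1.040939566 g/L
Extracted = 7.8 - 1.040939566 = 6.759060434 g/L
Extraction % = 6.759060434 / 7.8 * 100
= 86.6546%


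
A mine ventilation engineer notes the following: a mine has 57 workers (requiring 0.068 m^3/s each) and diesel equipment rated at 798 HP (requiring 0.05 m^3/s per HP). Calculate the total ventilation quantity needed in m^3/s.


Airflow for workers:
Q_people = 57 * 0.068 = 3.876 m^3/s
Airflow for diesel equipment:
Q_diesel = 798 * 0.05 = 39.9 m^3/s
Total ventilation:
Q_total = 3.876 + 39.9
= 43.776 m^3/s

43.776 m^3/s


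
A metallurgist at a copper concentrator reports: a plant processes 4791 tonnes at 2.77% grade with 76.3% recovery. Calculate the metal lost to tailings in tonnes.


31.4524 tonnes

Total metal in feed:
= 4791 * 2.77 / 100 = 132.7107 tonnes
Metal recovered:
= 132.7107 * 76.3 / 100 = 101.2582641 tonnes
Metal lost to tailings:
= 132.7107 - 101.2582641
= 31.4524 tonnes


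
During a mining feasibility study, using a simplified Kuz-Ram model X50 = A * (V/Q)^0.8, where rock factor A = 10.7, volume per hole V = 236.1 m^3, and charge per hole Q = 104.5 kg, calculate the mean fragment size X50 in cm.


Compute V/Q:
V/Q = 236.1 / 104.5 = 2.259330144
Raise to the power 0.8:
(V/Q)^0.8 = 2.259330144^0.8 = 1.919480733
Multiply by A:
X50 = 10.7 * 1.919480733
= 20.5384 cm

20.5384 cm


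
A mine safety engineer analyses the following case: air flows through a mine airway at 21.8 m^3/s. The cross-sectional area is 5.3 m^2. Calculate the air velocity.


Velocity = flow rate / cross-sectional area
= 21.8 / 5.3
= 4.1132 m/s

4.1132 m/s


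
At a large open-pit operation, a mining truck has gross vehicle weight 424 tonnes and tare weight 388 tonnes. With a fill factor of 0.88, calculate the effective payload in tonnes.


Maximum payload = gross - tare
= 424 - 388 = 36 tonnes
Effective payload = max payload * fill factor
= 36 * 0.88
= 31.68 tonnes

31.68 tonnes


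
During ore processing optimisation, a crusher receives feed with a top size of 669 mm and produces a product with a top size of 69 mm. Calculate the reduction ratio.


9.6957

Reduction ratio = feed size / product size
= 669 / 69
= 9.6957


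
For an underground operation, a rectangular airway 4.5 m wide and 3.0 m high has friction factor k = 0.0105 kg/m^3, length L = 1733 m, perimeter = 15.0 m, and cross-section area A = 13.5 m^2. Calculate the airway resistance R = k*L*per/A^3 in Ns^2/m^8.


0.1109 Ns^2/m^8

Compute the numerator:
k * L * per = 0.0105 * 1733 * 15.0
= 272.9475
Compute the denominator:
A^3 = 13.5^3 = 2460.375
Resistance:
R = 272.9475 / 2460.375
= 0.1109 Ns^2/m^8


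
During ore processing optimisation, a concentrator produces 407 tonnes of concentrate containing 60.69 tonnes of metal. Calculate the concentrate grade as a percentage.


14.9115%

Grade = (metal in concentrate / concentrate mass) * 100
= (60.69 / 407) * 100
= 0.1491154791 * 100
= 14.9115%


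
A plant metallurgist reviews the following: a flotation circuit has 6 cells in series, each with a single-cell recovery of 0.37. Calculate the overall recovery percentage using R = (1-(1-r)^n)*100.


93.7476%

Complement of single-cell recovery:
1 - r = 1 - 0.37 = 0.63
Raise to power n:
(1 - r)^6 = 0.63^6 = 0.06252350221
Overall recovery:
R = (1 - 0.06252350221) * 100
= 93.7476%


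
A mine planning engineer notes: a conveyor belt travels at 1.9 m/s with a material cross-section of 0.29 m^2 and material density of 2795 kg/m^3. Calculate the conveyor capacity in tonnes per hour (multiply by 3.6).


Volumetric flow = speed * area
= 1.9 * 0.29 = 0.551 m^3/s
Mass flow = volumetric * density
= 0.551 * 2795 = 1540.045 kg/s
Convert to t/h: multiply by 3.6
Capacity = 1540.045 * 3.6
= 5544.162 t/h

5544.162 t/h


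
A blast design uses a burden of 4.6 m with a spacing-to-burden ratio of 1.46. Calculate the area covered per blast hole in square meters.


30.8936 m^2

First, find the spacing:
Spacing = burden * ratio = 4.6 * 1.46
= 6.716 m
Then, calculate the area:
Area = burden * spacing = 4.6 * 6.716
= 30.8936 m^2


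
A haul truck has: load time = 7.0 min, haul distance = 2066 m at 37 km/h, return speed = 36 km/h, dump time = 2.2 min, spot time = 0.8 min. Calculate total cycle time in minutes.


Convert haul speed to m/min: 37 * 1000/60 = 616.6666667 m/min
Haul time = 2066 / 616.6666667 = 3.35027027 min
Convert return speed to m/min: 36 * 1000/60 = 600 m/min
Return time = 2066 / 600 = 3.443333333 min
Total cycle time:
= 7.0 + 3.35027027 + 2.2 + 3.443333333 + 0.8
= 16.7936 min

16.7936 min


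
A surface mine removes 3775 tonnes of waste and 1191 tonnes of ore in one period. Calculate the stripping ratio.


Stripping ratio = waste tonnage / ore tonnage
= 3775 / 1191
= 3.1696

3.1696


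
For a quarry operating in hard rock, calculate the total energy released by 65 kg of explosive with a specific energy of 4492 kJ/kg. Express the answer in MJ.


291.98 MJ

Energy = mass * specific_energy / 1000
= 65 * 4492 / 1000
= 291980 / 1000
= 291.98 MJ


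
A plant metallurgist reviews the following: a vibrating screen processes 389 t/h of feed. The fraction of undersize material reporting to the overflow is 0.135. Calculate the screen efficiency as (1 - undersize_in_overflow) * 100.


Screen efficiency = (1 - fraction of undersize in overflow) * 100
= (1 - 0.135) * 100
= 0.865 * 100
= 86.5%

86.5%


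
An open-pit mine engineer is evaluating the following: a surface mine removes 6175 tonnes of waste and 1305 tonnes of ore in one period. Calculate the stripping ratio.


Stripping ratio = waste tonnage / ore tonnage
= 6175 / 1305
= 4.7318

4.7318


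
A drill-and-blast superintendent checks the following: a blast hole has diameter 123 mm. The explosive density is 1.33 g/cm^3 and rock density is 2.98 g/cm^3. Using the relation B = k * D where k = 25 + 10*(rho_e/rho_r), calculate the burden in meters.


First, compute k:
rho_e / rho_r = 1.33 / 2.98 = 0.4463087248
k = 25 + 10 * 0.4463087248 = 29.46308725
Then, compute burden:
B = k * D / 1000 = 29.46308725 * 123 / 1000
= 3623.959732 / 1000
= 3.624 m

3.624 m


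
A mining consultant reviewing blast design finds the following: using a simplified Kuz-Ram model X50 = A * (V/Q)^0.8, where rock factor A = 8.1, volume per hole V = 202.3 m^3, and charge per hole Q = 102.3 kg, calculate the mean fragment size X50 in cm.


Compute V/Q:
V/Q = 202.3 / 102.3 = 1.977517107
Raise to the power 0.8:
(V/Q)^0.8 = 1.977517107^0.8 = 1.725425449
Multiply by A:
X50 = 8.1 * 1.725425449
= 13.9759 cm

13.9759 cm


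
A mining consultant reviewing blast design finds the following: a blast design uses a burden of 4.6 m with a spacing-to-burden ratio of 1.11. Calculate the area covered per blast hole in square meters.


First, find the spacing:
Spacing = burden * ratio = 4.6 * 1.11
= 5.106 m
Then, calculate the area:
Area = burden * spacing = 4.6 * 5.106
= 23.4876 m^2

23.4876 m^2


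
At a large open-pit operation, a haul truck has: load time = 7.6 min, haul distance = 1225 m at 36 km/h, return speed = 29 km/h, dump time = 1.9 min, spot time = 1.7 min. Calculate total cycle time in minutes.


15.7761 min

Convert haul speed to m/min: 36 * 1000/60 = 600 m/min
Haul time = 1225 / 600 = 2.041666667 min
Convert return speed to m/min: 29 * 1000/60 = 483.3333333 m/min
Return time = 1225 / 483.3333333 = 2.534482759 min
Total cycle time:
= 7.6 + 2.041666667 + 1.9 + 2.534482759 + 1.7
= 15.7761 min


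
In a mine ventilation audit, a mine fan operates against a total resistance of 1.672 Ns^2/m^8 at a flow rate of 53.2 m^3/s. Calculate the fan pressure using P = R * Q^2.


Compute Q^2:
Q^2 = 53.2^2 = 2830.24
Compute pressure:
P = R * Q^2 = 1.672 * 2830.24
= 4732.1613 Pa

4732.1613 Pa


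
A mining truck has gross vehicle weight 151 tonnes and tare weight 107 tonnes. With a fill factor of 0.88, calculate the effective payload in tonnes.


38.72 tonnes

Maximum payload = gross - tare
= 151 - 107 = 44 tonnes
Effective payload = max payload * fill factor
= 44 * 0.88
= 38.72 tonnes


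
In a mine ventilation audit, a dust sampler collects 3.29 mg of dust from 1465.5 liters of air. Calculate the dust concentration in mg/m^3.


2.245 mg/m^3

Convert liters to m^3: 1 m^3 = 1000 L
Concentration = mass / volume * 1000
= 3.29 / 1465.5 * 1000
= 0.002244967588 * 1000
= 2.245 mg/m^3


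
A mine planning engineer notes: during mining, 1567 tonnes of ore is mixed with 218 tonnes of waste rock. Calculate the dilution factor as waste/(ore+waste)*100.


Total material = ore + waste
= 1567 + 218 = 1785 tonnes
Dilution = waste / total * 100
= 218 / 1785 * 100
= 0.1221288515 * 100
= 12.2129%

12.2129%


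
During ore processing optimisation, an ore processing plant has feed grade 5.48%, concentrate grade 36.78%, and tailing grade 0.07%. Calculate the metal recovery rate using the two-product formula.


98.9109%

Using the two-product formula:
R = 100 * c * (f - t) / (f * (c - t))
Numerator = 100 * 36.78 * (5.48 - 0.07)
= 100 * 36.78 * 5.41
= 19897.98
Denominator = 5.48 * (36.78 - 0.07)
= 5.48 * 36.71
= 201.1708
R = 19897.98 / 201.1708
= 98.9109%


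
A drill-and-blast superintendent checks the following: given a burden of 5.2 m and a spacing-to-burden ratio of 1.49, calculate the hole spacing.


Spacing = burden * ratio
= 5.2 * 1.49
= 7.748 m

7.748 m


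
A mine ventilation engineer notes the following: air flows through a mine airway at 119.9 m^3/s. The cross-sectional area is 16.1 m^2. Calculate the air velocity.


Velocity = flow rate / cross-sectional area
= 119.9 / 16.1
= 7.4472 m/s

7.4472 m/s


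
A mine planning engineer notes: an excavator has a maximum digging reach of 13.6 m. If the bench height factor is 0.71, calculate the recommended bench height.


Bench height = reach * factor
= 13.6 * 0.71
= 9.656 m

9.656 m


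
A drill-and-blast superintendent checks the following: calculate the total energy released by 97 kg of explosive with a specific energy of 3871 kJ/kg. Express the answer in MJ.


375.487 MJ

Energy = mass * specific_energy / 1000
= 97 * 3871 / 1000
= 375487 / 1000
= 375.487 MJ


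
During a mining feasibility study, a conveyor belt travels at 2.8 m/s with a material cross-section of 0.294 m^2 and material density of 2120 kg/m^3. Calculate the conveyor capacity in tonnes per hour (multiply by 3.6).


Volumetric flow = speed * area
= 2.8 * 0.294 = 0.8232 m^3/s
Mass flow = volumetric * density
= 0.8232 * 2120 = 1745.184 kg/s
Convert to t/h: multiply by 3.6
Capacity = 1745.184 * 3.6
= 6282.6624 t/h

6282.6624 t/h


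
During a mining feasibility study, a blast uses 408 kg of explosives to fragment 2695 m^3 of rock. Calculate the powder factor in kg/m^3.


0.1514 kg/m^3

Powder factor = explosive mass / rock volume
= 408 / 2695
= 0.1514 kg/m^3


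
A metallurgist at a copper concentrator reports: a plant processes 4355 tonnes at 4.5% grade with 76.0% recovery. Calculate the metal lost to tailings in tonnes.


Total metal in feed:
= 4355 * 4.5 / 100 = 195.975 tonnes
Metal recovered:
= 195.975 * 76.0 / 100 = 148.941 tonnes
Metal lost to tailings:
= 195.975 - 148.941
= 47.034 tonnes

47.034 tonnes


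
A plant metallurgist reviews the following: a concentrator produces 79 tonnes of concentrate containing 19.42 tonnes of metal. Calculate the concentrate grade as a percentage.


24.5823%

Grade = (metal in concentrate / concentrate mass) * 100
= (19.42 / 79) * 100
= 0.2458227848 * 100
= 24.5823%


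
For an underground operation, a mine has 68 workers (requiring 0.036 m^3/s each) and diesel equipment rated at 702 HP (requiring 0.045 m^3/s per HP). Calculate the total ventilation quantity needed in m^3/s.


34.038 m^3/s

Airflow for workers:
Q_people = 68 * 0.036 = 2.448 m^3/s
Airflow for diesel equipment:
Q_diesel = 702 * 0.045 = 31.59 m^3/s
Total ventilation:
Q_total = 2.448 + 31.59
= 34.038 m^3/s


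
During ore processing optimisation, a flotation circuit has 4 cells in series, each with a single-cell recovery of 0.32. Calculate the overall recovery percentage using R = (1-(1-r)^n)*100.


Complement of single-cell recovery:
1 - r = 1 - 0.32 = 0.68
Raise to power n:
(1 - r)^4 = 0.68^4 = 0.21381376
Overall recovery:
R = (1 - 0.21381376) * 100
= 78.6186%

78.6186%


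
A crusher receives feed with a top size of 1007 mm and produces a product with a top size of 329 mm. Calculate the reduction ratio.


3.0608

Reduction ratio = feed size / product size
= 1007 / 329
= 3.0608


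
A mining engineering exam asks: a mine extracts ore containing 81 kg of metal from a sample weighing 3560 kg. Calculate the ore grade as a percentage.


2.2753%

Ore grade = (metal mass / ore mass) * 100
= (81 / 3560) * 100
= 0.02275280899 * 100
= 2.2753%


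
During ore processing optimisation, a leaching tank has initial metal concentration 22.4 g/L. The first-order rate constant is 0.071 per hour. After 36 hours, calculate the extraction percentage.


92.2385%

Compute the exponent:
-k * t = -0.071 * 36 = -2.556
Remaining concentration:
C = 22.4 * exp(-2.556)
= 22.4 * 0.07761457867
= 1.738566562 g/L
Extracted = 22.4 - 1.738566562 = 20.66143344 g/L
Extraction % = 20.66143344 / 22.4 * 100
= 92.2385%


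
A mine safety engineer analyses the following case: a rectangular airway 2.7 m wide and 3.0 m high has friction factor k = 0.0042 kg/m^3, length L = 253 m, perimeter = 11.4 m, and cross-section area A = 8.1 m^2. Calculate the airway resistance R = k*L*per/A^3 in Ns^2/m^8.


0.0228 Ns^2/m^8

Compute the numerator:
k * L * per = 0.0042 * 253 * 11.4
= 12.11364
Compute the denominator:
A^3 = 8.1^3 = 531.441
Resistance:
R = 12.11364 / 531.441
= 0.0228 Ns^2/m^8


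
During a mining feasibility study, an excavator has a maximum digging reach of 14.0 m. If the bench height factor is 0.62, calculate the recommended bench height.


Bench height = reach * factor
= 14.0 * 0.62
= 8.68 m

8.68 m


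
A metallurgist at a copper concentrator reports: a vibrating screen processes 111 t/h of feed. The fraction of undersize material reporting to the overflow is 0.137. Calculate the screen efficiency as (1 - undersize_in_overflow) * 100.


Screen efficiency = (1 - fraction of undersize in overflow) * 100
= (1 - 0.137) * 100
= 0.863 * 100
= 86.3%

86.3%


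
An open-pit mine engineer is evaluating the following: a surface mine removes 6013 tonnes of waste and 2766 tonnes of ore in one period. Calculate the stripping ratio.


2.1739

Stripping ratio = waste tonnage / ore tonnage
= 6013 / 2766
= 2.1739


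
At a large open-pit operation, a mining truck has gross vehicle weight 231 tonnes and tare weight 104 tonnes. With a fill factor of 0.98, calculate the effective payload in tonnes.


124.46 tonnes

Maximum payload = gross - tare
= 231 - 104 = 127 tonnes
Effective payload = max payload * fill factor
= 127 * 0.98
= 124.46 tonnes


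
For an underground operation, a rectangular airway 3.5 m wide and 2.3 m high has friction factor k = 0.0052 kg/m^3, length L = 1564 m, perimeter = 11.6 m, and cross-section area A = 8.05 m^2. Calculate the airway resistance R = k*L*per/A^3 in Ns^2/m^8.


Compute the numerator:
k * L * per = 0.0052 * 1564 * 11.6
= 94.34048
Compute the denominator:
A^3 = 8.05^3 = 521.660125
Resistance:
R = 94.34048 / 521.660125
= 0.1808 Ns^2/m^8

0.1808 Ns^2/m^8


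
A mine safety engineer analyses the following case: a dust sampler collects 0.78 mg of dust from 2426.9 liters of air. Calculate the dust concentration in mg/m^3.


0.3214 mg/m^3

Convert liters to m^3: 1 m^3 = 1000 L
Concentration = mass / volume * 1000
= 0.78 / 2426.9 * 1000
= 0.0003213976678 * 1000
= 0.3214 mg/m^3


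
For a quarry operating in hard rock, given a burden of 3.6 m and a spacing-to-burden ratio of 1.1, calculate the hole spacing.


Spacing = burden * ratio
= 3.6 * 1.1
= 3.96 m

3.96 m


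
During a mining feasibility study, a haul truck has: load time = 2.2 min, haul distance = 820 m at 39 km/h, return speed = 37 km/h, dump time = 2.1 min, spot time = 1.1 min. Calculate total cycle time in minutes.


7.9913 min

Convert haul speed to m/min: 39 * 1000/60 = 650 m/min
Haul time = 820 / 650 = 1.261538462 min
Convert return speed to m/min: 37 * 1000/60 = 616.6666667 m/min
Return time = 820 / 616.6666667 = 1.32972973 min
Total cycle time:
= 2.2 + 1.261538462 + 2.1 + 1.32972973 + 1.1
= 7.9913 min


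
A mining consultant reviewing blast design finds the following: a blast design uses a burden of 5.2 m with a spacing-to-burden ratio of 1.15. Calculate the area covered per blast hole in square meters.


First, find the spacing:
Spacing = burden * ratio = 5.2 * 1.15
= 5.98 m
Then, calculate the area:
Area = burden * spacing = 5.2 * 5.98
= 31.096 m^2

31.096 m^2


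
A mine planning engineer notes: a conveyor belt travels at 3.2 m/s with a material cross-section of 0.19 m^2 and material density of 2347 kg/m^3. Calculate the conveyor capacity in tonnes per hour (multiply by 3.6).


5137.1136 t/h

Volumetric flow = speed * area
= 3.2 * 0.19 = 0.608 m^3/s
Mass flow = volumetric * density
= 0.608 * 2347 = 1426.976 kg/s
Convert to t/h: multiply by 3.6
Capacity = 1426.976 * 3.6
= 5137.1136 t/h


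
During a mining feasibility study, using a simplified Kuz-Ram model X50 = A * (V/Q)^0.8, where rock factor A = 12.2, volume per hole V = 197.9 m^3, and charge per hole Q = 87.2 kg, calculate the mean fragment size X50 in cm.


23.5019 cm

Compute V/Q:
V/Q = 197.9 / 87.2 = 2.269495413
Raise to the power 0.8:
(V/Q)^0.8 = 2.269495413^0.8 = 1.926386595
Multiply by A:
X50 = 12.2 * 1.926386595
= 23.5019 cm
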